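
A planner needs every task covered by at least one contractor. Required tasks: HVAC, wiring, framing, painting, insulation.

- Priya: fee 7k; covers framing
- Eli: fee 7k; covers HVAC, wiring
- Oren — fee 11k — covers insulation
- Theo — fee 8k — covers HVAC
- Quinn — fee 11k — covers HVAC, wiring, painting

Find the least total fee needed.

The greedy cost-per-new-task heuristic would pick Eli, Priya, Oren, and Quinn for 36, but a cheaper cover exists.
Choose Priya, Oren, and Quinn: together they cover HVAC, wiring, framing, painting, insulation — every task.
Total fee: 7 + 11 + 11 = 29.
No cover costs less than 29.

29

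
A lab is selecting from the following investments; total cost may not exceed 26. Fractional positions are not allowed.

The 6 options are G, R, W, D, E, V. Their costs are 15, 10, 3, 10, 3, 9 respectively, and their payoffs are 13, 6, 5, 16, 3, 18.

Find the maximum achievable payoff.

42

Take W, D, E, and V: cost 3 + 10 + 3 + 9 = 25 ≤ 26, payoff 5 + 16 + 3 + 18 = 42.
No other feasible combination does better.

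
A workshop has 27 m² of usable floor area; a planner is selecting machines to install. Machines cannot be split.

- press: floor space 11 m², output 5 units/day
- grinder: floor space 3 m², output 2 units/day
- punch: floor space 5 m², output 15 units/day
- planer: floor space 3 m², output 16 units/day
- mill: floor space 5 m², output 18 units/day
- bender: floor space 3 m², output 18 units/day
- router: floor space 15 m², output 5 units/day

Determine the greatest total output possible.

72

Allowing fractional choices, the relaxed optimum would be about 72.6, but machines are indivisible.
press + punch + planer + mill + bender: floor space 11 + 5 + 3 + 5 + 3 = 27 ≤ 27, output 5 + 15 + 16 + 18 + 18 = 72.
grinder + punch + planer + mill + bender: floor space 3 + 5 + 3 + 5 + 3 = 19 ≤ 27, output 2 + 15 + 16 + 18 + 18 = 69.
Best is press, punch, planer, mill, and bender with total output 72.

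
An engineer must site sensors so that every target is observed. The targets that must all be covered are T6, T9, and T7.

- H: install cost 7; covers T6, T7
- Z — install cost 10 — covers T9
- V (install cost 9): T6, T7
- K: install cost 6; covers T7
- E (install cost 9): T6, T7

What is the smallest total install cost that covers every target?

17

Choose H and Z: together they cover T6, T9, T7 — every target.
Total install cost: 7 + 10 = 17.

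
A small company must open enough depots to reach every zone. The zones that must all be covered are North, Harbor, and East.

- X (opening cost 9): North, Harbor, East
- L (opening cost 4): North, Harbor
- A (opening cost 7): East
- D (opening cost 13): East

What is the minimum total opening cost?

The greedy cost-per-new-zone heuristic would pick L and A for 11, but a cheaper cover exists.
X alone covers North, Harbor, East — every zone.
Total opening cost: 9.
No cover costs less than 9.

9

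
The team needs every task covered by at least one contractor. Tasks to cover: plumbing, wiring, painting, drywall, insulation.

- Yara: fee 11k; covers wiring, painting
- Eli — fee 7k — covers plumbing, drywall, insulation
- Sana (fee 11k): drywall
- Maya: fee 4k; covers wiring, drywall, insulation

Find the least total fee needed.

This is a weighted set-cover instance.
The greedy cost-per-new-task heuristic would pick Maya, Eli, and Yara for 22, but a cheaper cover exists.
Choose Yara and Eli: together they cover plumbing, wiring, painting, drywall, insulation — every task.
Total fee: 11 + 7 = 18.
No cover costs less than 18.

18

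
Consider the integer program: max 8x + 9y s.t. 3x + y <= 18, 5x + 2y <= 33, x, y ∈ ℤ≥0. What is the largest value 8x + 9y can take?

(x,y)=(0,16): 3·0+1·16=16≤18, 5·0+2·16=32≤33, objective 144.
(x,y)=(0,15): 3·0+1·15=15≤18, 5·0+2·15=30≤33, objective 135.
The best lattice point is (0,16), giving 144.

144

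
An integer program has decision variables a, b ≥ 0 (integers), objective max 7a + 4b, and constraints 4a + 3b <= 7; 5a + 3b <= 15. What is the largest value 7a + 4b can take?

11

(a,b)=(1,1): 4·1+3·1=7≤7, 5·1+3·1=8≤15, objective 11.
(a,b)=(0,2): 4·0+3·2=6≤7, 5·0+3·2=6≤15, objective 8.
(a,b)=(1,0): 4·1+3·0=4≤7, 5·1+3·0=5≤15, objective 7.
(a,b)=(0,1): 4·0+3·1=3≤7, 5·0+3·1=3≤15, objective 4.
Maximum is 11 at (a,b)=(1,1).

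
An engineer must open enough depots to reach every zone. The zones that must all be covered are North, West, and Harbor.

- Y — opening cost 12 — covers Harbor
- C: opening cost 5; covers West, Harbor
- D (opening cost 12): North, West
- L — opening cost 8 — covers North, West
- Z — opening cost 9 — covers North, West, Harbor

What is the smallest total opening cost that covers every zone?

9

The greedy cost-per-new-zone heuristic would pick C and L for 13, but a cheaper cover exists.
Z alone covers North, West, Harbor — every zone.
Total opening cost: 9.
No cover costs less than 9.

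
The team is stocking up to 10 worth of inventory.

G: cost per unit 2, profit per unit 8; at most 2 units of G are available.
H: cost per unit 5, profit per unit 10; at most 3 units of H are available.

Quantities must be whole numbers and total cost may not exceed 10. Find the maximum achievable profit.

This is a bounded integer knapsack.
2×G and 1×H: cost 9 ≤ 10, profit 2·8 + 1·10 = 26.
2×H: cost 10 ≤ 10, profit 2·10 = 20.
Best is 26.

26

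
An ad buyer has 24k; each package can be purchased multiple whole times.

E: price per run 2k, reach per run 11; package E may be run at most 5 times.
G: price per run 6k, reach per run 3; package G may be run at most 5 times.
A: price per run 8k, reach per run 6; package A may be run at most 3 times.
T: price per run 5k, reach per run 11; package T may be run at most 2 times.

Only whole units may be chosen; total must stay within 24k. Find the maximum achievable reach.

77

5×E, 1×A, and 1×T: price 23 ≤ 24, reach 5·11 + 1·6 + 1·11 = 72.
5×E and 2×T: price 20 ≤ 24, reach 5·11 + 2·11 = 77.
Best is 77.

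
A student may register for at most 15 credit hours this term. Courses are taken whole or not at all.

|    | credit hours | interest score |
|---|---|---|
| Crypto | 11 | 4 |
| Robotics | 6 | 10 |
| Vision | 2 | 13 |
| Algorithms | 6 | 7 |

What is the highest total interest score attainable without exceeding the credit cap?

30

Allowing fractional choices, the relaxed optimum would be about 30.4, but courses are indivisible.
Robotics + Vision + Algorithms: credit hours 6 + 2 + 6 = 14 ≤ 15, interest score 10 + 13 + 7 = 30.
Robotics + Vision: credit hours 6 + 2 = 8 ≤ 15, interest score 10 + 13 = 23.
Best is Robotics, Vision, and Algorithms with total interest score 30.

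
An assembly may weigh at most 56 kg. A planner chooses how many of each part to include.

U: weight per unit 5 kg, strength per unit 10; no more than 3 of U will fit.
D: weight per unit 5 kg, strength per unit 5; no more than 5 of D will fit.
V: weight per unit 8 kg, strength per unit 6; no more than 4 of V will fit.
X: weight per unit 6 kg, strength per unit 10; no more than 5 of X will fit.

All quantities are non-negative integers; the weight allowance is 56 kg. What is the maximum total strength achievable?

Take 3×U, 2×D, and 5×X: weight 55 ≤ 56, strength 3·10 + 2·5 + 5·10 = 90.
U has the best ratio (10/5) and is taken to its limit of 3; remaining capacity is filled optimally with the others.

90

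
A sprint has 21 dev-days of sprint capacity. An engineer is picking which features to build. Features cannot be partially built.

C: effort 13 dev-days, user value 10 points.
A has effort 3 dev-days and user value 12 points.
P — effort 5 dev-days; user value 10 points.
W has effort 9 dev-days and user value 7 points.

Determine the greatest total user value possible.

32

Allowing fractional choices, the relaxed optimum would be about 32.1, but features are indivisible.
A + P + W: effort 3 + 5 + 9 = 17 ≤ 21, user value 12 + 10 + 7 = 29.
A + P: effort 3 + 5 = 8 ≤ 21, user value 12 + 10 = 22.
C + A + P: effort 13 + 3 + 5 = 21 ≤ 21, user value 10 + 12 + 10 = 32.
Best is C, A, and P with total user value 32.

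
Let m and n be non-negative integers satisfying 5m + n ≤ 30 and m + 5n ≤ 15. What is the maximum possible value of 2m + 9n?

28

Relaxing integrality, the LP optimum is 28.12 at (m,n) = (5.62, 1.88), which is not an integer point.
(m,n)=(5,2): 5·5+1·2=27≤30, 1·5+5·2=15≤15, objective 28.
(m,n)=(4,2): 5·4+1·2=22≤30, 1·4+5·2=14≤15, objective 26.
No feasible integer point exceeds 28.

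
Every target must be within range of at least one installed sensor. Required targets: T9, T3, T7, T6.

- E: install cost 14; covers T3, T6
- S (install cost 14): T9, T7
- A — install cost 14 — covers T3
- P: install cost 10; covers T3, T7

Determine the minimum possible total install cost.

This is an integer covering problem.
The greedy cost-per-new-target heuristic would pick P, E, and S for 38, but a cheaper cover exists.
Choose E and S: together they cover T9, T3, T7, T6 — every target.
Total install cost: 14 + 14 = 28.
No cover costs less than 28.

28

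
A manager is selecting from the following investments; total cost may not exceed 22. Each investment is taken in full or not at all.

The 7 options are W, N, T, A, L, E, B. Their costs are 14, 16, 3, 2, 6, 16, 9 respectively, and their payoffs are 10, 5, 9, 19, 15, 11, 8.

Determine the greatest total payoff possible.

51

Treat it as a binary knapsack problem.
Allowing fractional choices, the relaxed optimum would be about 52.4, but investments are indivisible.
W + A + L: cost 14 + 2 + 6 = 22 ≤ 22, payoff 10 + 19 + 15 = 44.
T + A + L + B: cost 3 + 2 + 6 + 9 = 20 ≤ 22, payoff 9 + 19 + 15 + 8 = 51.
Best is T, A, L, and B with total payoff 51.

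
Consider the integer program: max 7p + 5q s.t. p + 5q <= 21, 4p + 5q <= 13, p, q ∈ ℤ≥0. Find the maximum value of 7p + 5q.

(p,q)=(3,0): 1·3+5·0=3≤21, 4·3+5·0=12≤13, objective 21.
(p,q)=(2,1): 1·2+5·1=7≤21, 4·2+5·1=13≤13, objective 19.
(p,q)=(2,0): 1·2+5·0=2≤21, 4·2+5·0=8≤13, objective 14.
The best lattice point is (3,0), giving 21.

21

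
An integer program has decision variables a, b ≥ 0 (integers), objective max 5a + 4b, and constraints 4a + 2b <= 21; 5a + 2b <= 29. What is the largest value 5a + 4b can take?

Relaxing integrality, the LP optimum is 42.00 at (a,b) = (0, 10.5), which is not an integer point.
(a,b)=(0,10) is feasible, giving 40.
(a,b)=(0,9) is feasible, giving 36.
The best lattice point is (0,10), giving 40.

40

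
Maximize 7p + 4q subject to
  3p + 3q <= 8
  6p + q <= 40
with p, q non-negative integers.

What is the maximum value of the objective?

The continuous relaxation peaks at (2.67, 0) with value 18.67; rounding to a feasible lattice point costs some objective.
(p,q)=(2,0): 3·2+3·0=6≤8, 6·2+1·0=12≤40, objective 14.
(p,q)=(1,1): 3·1+3·1=6≤8, 6·1+1·1=7≤40, objective 11.
(p,q)=(1,0): 3·1+3·0=3≤8, 6·1+1·0=6≤40, objective 7.
The best lattice point is (2,0), giving 14.

14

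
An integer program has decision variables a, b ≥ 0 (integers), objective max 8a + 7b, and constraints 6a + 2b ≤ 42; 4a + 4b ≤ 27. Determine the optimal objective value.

48

(a,b)=(6,0): 6·6+2·0=36≤42, 4·6+4·0=24≤27, objective 48.
(a,b)=(5,1): 6·5+2·1=32≤42, 4·5+4·1=24≤27, objective 47.
(a,b)=(5,0): 6·5+2·0=30≤42, 4·5+4·0=20≤27, objective 40.
No feasible integer point exceeds 48.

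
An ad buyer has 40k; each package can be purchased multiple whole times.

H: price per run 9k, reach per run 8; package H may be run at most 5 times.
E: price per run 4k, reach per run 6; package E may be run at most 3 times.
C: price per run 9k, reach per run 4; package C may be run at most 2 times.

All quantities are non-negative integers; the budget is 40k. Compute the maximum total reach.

42

Take 3×H and 3×E: price 39 ≤ 40, reach 3·8 + 3·6 = 42.
E has the best ratio (6/4) and is taken to its limit of 3; remaining capacity is filled optimally with the others.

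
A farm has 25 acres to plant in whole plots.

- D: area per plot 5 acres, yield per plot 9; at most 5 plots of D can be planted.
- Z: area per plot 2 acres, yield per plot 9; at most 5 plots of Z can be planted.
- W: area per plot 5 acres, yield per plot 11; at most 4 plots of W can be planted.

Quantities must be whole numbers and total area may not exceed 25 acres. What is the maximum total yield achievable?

78

Z has the best ratio (9/2); taking only Z gives at most 5×9 = 45 (stopped by the supply cap of 5).
Mixing does better — 5×Z and 3×W: area 25 ≤ 25, yield 5·9 + 3·11 = 78.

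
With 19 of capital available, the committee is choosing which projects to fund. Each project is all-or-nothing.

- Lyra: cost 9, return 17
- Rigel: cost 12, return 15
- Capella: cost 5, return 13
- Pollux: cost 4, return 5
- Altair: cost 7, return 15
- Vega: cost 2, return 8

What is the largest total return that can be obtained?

Allowing fractional choices, the relaxed optimum would be about 45.4, but projects are indivisible.
Lyra + Altair + Vega: cost 9 + 7 + 2 = 18 ≤ 19, return 17 + 15 + 8 = 40.
Capella + Pollux + Altair + Vega: cost 5 + 4 + 7 + 2 = 18 ≤ 19, return 13 + 5 + 15 + 8 = 41.
Lyra + Capella + Vega: cost 9 + 5 + 2 = 16 ≤ 19, return 17 + 13 + 8 = 38.
Best is Capella, Pollux, Altair, and Vega with total return 41.

41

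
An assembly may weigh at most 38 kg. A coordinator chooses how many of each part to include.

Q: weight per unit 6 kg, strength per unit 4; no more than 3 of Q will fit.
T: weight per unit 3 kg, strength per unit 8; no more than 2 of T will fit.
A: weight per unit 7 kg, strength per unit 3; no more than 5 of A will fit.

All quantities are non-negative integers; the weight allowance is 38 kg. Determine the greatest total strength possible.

34

3×Q, 2×T, and 1×A: weight 31 ≤ 38, strength 3·4 + 2·8 + 1·3 = 31.
3×Q, 2×T, and 2×A: weight 38 ≤ 38, strength 3·4 + 2·8 + 2·3 = 34.
Best is 34.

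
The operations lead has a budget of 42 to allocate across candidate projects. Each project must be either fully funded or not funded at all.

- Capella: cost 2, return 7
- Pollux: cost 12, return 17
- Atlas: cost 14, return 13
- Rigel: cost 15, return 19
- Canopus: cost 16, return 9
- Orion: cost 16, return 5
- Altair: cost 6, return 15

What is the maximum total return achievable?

58

Take Capella, Pollux, Rigel, and Altair: cost 2 + 12 + 15 + 6 = 35 ≤ 42, return 7 + 17 + 19 + 15 = 58.
No other feasible combination does better.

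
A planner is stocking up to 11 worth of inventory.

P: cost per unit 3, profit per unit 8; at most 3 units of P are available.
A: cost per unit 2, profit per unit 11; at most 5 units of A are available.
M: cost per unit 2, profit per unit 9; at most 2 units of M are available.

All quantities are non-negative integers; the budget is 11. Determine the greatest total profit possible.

This is a bounded integer knapsack.
5×A: cost 10 ≤ 11, profit 5·11 = 55.
4×A and 1×M: cost 10 ≤ 11, profit 4·11 + 1·9 = 53.
Best is 55.

55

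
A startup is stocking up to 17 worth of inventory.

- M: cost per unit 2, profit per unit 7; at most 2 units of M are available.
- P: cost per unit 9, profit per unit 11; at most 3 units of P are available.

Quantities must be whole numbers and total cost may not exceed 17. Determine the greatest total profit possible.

25

M has the best ratio (7/2); taking only M gives at most 2×7 = 14 (stopped by the supply cap of 2).
Mixing does better — 2×M and 1×P: cost 13 ≤ 17, profit 2·7 + 1·11 = 25.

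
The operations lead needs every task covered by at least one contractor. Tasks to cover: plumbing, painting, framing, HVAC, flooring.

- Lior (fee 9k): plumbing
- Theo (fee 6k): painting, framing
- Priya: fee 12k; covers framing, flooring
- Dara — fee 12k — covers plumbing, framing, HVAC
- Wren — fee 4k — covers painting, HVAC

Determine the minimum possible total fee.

25

This is a weighted set-cover instance.
The greedy cost-per-new-task heuristic would pick Wren, Theo, Lior, and Priya for 31, but a cheaper cover exists.
Choose Lior, Priya, and Wren: together they cover plumbing, painting, framing, HVAC, flooring — every task.
Total fee: 9 + 12 + 4 = 25.
No cover costs less than 25.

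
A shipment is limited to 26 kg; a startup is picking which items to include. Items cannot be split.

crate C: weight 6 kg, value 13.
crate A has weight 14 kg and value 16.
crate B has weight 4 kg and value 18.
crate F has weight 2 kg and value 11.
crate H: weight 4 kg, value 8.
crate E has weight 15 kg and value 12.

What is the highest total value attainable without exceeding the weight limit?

Take crate C, crate A, crate B, and crate F: weight 6 + 14 + 4 + 2 = 26 ≤ 26, value 13 + 16 + 18 + 11 = 58.
No other feasible combination does better.

58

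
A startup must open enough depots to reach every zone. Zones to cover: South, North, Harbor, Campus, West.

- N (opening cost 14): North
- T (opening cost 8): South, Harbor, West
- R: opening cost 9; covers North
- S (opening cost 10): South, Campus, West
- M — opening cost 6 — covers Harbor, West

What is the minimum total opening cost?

25

The greedy cost-per-new-zone heuristic would pick T, R, and S for 27, but a cheaper cover exists.
Choose R, S, and M: together they cover South, North, Harbor, Campus, West — every zone.
Total opening cost: 9 + 10 + 6 = 25.
No cover costs less than 25.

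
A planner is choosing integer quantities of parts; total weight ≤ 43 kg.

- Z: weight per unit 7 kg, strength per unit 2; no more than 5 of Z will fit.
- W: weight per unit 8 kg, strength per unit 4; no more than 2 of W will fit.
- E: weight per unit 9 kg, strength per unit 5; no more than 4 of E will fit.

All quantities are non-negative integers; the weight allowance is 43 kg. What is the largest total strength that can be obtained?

E has the best ratio (5/9); taking only E gives at most 4×5 = 20 (stopped by the weight limit).
Mixing does better — 2×W and 3×E: weight 43 ≤ 43, strength 2·4 + 3·5 = 23.

23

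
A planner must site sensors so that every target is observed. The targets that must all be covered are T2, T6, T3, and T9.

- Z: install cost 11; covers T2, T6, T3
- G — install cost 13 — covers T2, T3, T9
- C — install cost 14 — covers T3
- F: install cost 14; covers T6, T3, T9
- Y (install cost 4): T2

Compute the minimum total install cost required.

18

The greedy cost-per-new-target heuristic would pick Z and G for 24, but a cheaper cover exists.
Choose F and Y: together they cover T2, T6, T3, T9 — every target.
Total install cost: 14 + 4 = 18.
No cover costs less than 18.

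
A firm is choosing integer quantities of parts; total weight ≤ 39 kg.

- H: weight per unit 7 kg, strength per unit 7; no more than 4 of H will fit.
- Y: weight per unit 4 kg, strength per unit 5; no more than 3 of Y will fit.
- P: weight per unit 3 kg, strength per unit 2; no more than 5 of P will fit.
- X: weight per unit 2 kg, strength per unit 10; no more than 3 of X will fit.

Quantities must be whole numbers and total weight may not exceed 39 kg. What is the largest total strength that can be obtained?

X has the best ratio (10/2); taking only X gives at most 3×10 = 30 (stopped by the supply cap of 3).
Mixing does better — 3×H, 3×Y, and 3×X: weight 39 ≤ 39, strength 3·7 + 3·5 + 3·10 = 66.

66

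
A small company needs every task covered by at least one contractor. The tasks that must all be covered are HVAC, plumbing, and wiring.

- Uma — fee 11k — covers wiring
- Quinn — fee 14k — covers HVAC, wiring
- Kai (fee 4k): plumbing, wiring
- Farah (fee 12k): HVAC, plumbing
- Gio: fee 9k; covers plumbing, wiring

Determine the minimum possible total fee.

This is a weighted set-cover instance.
Choose Kai and Farah: together they cover HVAC, plumbing, wiring — every task.
Total fee: 4 + 12 = 16.
No cover costs less than 16.

16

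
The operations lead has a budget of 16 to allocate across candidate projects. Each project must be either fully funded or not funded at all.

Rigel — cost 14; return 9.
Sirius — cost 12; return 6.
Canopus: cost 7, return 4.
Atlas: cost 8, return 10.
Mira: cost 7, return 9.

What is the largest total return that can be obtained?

This is a 0-1 knapsack instance.
Allowing fractional choices, the relaxed optimum would be about 19.6, but projects are indivisible.
Atlas + Mira: cost 8 + 7 = 15 ≤ 16, return 10 + 9 = 19.
Canopus + Atlas: cost 7 + 8 = 15 ≤ 16, return 4 + 10 = 14.
Canopus + Mira: cost 7 + 7 = 14 ≤ 16, return 4 + 9 = 13.
Best is Atlas and Mira with total return 19.

19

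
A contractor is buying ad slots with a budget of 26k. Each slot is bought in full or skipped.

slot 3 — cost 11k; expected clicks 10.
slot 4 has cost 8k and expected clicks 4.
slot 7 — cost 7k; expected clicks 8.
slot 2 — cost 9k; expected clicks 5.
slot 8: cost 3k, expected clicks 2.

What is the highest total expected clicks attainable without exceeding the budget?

22

Allowing fractional choices, the relaxed optimum would be about 22.8, but ad slots are indivisible.
slot 3 + slot 7 + slot 8: cost 11 + 7 + 3 = 21 ≤ 26, expected clicks 10 + 8 + 2 = 20.
slot 3 + slot 7: cost 11 + 7 = 18 ≤ 26, expected clicks 10 + 8 = 18.
slot 3 + slot 4 + slot 7: cost 11 + 8 + 7 = 26 ≤ 26, expected clicks 10 + 4 + 8 = 22.
Best is slot 3, slot 4, and slot 7 with total expected clicks 22.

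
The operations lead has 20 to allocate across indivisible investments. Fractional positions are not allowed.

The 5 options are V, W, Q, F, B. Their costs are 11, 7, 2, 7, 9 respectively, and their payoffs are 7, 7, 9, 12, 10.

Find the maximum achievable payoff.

31

Allowing fractional choices, the relaxed optimum would be about 33.0, but investments are indivisible.
W + Q + F: cost 7 + 2 + 7 = 16 ≤ 20, payoff 7 + 9 + 12 = 28.
Q + F + B: cost 2 + 7 + 9 = 18 ≤ 20, payoff 9 + 12 + 10 = 31.
Best is Q, F, and B with total payoff 31.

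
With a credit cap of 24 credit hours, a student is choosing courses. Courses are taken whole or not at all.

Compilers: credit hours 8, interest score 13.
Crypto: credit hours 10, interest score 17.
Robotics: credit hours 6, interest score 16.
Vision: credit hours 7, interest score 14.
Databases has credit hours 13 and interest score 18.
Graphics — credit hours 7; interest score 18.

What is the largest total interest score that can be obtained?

51

Treat it as a binary knapsack problem.
Robotics + Vision + Graphics: credit hours 6 + 7 + 7 = 20 ≤ 24, interest score 16 + 14 + 18 = 48.
Crypto + Vision + Graphics: credit hours 10 + 7 + 7 = 24 ≤ 24, interest score 17 + 14 + 18 = 49.
Crypto + Robotics + Graphics: credit hours 10 + 6 + 7 = 23 ≤ 24, interest score 17 + 16 + 18 = 51.
Best is Crypto, Robotics, and Graphics with total interest score 51.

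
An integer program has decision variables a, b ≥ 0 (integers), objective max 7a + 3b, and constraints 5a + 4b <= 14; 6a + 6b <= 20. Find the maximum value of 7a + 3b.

(a,b)=(2,1): 5·2+4·1=14≤14, 6·2+6·1=18≤20, objective 17.
(a,b)=(2,0): 5·2+4·0=10≤14, 6·2+6·0=12≤20, objective 14.
(a,b)=(1,2): 5·1+4·2=13≤14, 6·1+6·2=18≤20, objective 13.
The best lattice point is (2,1), giving 17.

17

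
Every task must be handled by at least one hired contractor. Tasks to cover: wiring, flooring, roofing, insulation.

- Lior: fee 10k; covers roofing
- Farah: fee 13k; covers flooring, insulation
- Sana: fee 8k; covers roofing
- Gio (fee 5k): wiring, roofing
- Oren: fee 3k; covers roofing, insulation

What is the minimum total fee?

Choose Farah and Gio: together they cover wiring, flooring, roofing, insulation — every task.
Total fee: 13 + 5 = 18.

18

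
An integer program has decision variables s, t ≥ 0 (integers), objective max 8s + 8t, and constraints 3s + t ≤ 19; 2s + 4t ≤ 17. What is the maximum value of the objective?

The continuous relaxation peaks at (5.9, 1.3) with value 57.60; rounding to a feasible lattice point costs some objective.
(s,t)=(6,1): 3·6+1·1=19≤19, 2·6+4·1=16≤17, objective 56.
(s,t)=(5,1): 3·5+1·1=16≤19, 2·5+4·1=14≤17, objective 48.
No feasible integer point exceeds 56.

56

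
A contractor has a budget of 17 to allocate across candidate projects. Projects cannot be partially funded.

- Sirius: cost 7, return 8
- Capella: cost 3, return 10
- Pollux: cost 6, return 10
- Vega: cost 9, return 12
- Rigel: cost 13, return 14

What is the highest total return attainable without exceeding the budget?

Sirius + Capella + Pollux: cost 7 + 3 + 6 = 16 ≤ 17, return 8 + 10 + 10 = 28.
Capella + Rigel: cost 3 + 13 = 16 ≤ 17, return 10 + 14 = 24.
Capella + Vega: cost 3 + 9 = 12 ≤ 17, return 10 + 12 = 22.
Best is Sirius, Capella, and Pollux with total return 28.

28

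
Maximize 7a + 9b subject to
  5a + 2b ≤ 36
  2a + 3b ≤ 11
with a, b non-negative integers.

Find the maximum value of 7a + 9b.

(a,b)=(4,1): 5·4+2·1=22≤36, 2·4+3·1=11≤11, objective 37.
(a,b)=(5,0): 5·5+2·0=25≤36, 2·5+3·0=10≤11, objective 35.
(a,b)=(3,1): 5·3+2·1=17≤36, 2·3+3·1=9≤11, objective 30.
The best lattice point is (4,1), giving 37.

37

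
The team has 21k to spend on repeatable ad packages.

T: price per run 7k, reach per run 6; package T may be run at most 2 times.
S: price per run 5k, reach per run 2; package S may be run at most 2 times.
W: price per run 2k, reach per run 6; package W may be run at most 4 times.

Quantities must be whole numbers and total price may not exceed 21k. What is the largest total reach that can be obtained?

32

Take 1×T, 1×S, and 4×W: price 20 ≤ 21, reach 1·6 + 1·2 + 4·6 = 32.
W has the best ratio (6/2) and is taken to its limit of 4; remaining capacity is filled optimally with the others.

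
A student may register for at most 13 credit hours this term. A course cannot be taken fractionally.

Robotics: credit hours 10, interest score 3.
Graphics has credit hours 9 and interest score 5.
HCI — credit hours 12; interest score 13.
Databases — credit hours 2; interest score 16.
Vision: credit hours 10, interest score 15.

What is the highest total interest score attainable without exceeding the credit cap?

31

Treat it as a binary knapsack problem.
Databases + Vision: credit hours 2 + 10 = 12 ≤ 13, interest score 16 + 15 = 31.
Graphics + Databases: credit hours 9 + 2 = 11 ≤ 13, interest score 5 + 16 = 21.
Best is Databases and Vision with total interest score 31.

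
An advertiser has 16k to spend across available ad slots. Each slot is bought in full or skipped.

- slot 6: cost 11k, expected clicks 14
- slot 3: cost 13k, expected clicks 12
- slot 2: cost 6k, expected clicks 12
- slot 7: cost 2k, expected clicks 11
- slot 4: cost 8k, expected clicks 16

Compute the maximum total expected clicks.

slot 2 + slot 7 + slot 4: cost 6 + 2 + 8 = 16 ≤ 16, expected clicks 12 + 11 + 16 = 39.
slot 2 + slot 4: cost 6 + 8 = 14 ≤ 16, expected clicks 12 + 16 = 28.
slot 7 + slot 4: cost 2 + 8 = 10 ≤ 16, expected clicks 11 + 16 = 27.
Best is slot 2, slot 7, and slot 4 with total expected clicks 39.

39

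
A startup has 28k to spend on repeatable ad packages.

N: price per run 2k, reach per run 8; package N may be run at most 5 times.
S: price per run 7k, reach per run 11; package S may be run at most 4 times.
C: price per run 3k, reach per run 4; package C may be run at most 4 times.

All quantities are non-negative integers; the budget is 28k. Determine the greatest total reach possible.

This is a bounded integer knapsack.
Take 5×N, 2×S, and 1×C: price 27 ≤ 28, reach 5·8 + 2·11 + 1·4 = 66.
N has the best ratio (8/2) and is taken to its limit of 5; remaining capacity is filled optimally with the others.

66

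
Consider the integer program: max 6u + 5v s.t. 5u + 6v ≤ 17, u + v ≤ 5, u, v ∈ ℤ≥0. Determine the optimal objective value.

Relaxing integrality, the LP optimum is 20.40 at (u,v) = (3.4, 0), which is not an integer point.
(u,v)=(3,0): 5·3+6·0=15≤17, 1·3+1·0=3≤5, objective 18.
(u,v)=(2,1): 5·2+6·1=16≤17, 1·2+1·1=3≤5, objective 17.
(u,v)=(2,0): 5·2+6·0=10≤17, 1·2+1·0=2≤5, objective 12.
The best lattice point is (3,0), giving 18.

18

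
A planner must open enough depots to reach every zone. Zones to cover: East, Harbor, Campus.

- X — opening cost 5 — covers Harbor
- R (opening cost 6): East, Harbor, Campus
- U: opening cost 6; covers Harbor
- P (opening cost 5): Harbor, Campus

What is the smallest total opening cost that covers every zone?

6

R alone covers East, Harbor, Campus — every zone.
Total opening cost: 6.
No cover costs less than 6.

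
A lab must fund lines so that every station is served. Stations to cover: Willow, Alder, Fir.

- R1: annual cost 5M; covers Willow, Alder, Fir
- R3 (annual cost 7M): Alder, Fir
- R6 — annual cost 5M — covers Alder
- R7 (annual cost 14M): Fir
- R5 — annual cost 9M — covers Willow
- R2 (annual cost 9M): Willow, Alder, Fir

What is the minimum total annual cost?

5

This is an integer covering problem.
R1 alone covers Willow, Alder, Fir — every station.
Total annual cost: 5.
No cover costs less than 5.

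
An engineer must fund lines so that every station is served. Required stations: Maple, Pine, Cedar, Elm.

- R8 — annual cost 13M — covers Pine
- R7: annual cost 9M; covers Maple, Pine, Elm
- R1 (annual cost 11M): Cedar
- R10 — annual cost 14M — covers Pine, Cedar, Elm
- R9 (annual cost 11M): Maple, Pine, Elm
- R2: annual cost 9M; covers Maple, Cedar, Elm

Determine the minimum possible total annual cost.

18

Choose R7 and R2: together they cover Maple, Pine, Cedar, Elm — every station.
Total annual cost: 9 + 9 = 18.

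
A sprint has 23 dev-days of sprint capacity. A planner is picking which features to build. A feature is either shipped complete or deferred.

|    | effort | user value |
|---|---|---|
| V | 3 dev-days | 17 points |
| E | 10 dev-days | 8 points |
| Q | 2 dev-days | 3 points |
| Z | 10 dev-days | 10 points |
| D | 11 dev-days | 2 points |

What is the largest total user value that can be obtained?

35

Allowing fractional choices, the relaxed optimum would be about 36.4, but features are indivisible.
V + Q + Z: effort 3 + 2 + 10 = 15 ≤ 23, user value 17 + 3 + 10 = 30.
V + E + Z: effort 3 + 10 + 10 = 23 ≤ 23, user value 17 + 8 + 10 = 35.
Best is V, E, and Z with total user value 35.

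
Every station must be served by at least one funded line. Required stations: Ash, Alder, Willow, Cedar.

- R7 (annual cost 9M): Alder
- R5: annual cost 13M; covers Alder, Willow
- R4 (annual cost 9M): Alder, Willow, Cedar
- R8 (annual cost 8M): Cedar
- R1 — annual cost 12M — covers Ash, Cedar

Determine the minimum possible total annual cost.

21

This is a weighted set-cover instance.
Choose R4 and R1: together they cover Ash, Alder, Willow, Cedar — every station.
Total annual cost: 9 + 12 = 21.
No cover costs less than 21.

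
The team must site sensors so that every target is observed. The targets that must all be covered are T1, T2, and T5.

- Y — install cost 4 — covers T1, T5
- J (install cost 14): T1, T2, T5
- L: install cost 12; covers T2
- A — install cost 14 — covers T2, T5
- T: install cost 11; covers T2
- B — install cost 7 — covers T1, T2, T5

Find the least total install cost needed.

7

The greedy cost-per-new-target heuristic would pick Y and B for 11, but a cheaper cover exists.
B alone covers T1, T2, T5 — every target.
Total install cost: 7.
No cover costs less than 7.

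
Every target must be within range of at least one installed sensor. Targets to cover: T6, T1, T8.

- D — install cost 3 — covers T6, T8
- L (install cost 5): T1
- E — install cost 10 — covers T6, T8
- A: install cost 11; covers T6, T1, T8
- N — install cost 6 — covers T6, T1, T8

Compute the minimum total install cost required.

6

N alone covers T6, T1, T8 — every target.
Total install cost: 6.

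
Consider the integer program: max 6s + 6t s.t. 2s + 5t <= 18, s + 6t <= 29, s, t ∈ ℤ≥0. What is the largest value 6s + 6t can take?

54

(s,t)=(9,0) is feasible, giving 54.
(s,t)=(8,0) is feasible, giving 48.
No feasible integer point exceeds 54.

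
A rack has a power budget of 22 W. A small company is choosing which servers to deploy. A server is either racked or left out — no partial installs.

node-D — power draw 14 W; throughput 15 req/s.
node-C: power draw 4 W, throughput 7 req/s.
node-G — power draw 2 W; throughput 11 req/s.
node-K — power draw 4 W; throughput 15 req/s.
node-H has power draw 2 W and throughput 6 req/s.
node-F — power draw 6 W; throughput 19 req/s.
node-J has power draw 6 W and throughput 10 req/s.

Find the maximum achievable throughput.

node-C + node-G + node-K + node-F + node-J: power draw 4 + 2 + 4 + 6 + 6 = 22 ≤ 22, throughput 7 + 11 + 15 + 19 + 10 = 62.
node-G + node-K + node-H + node-F + node-J: power draw 2 + 4 + 2 + 6 + 6 = 20 ≤ 22, throughput 11 + 15 + 6 + 19 + 10 = 61.
node-C + node-G + node-K + node-H + node-F: power draw 4 + 2 + 4 + 2 + 6 = 18 ≤ 22, throughput 7 + 11 + 15 + 6 + 19 = 58.
Best is node-C, node-G, node-K, node-F, and node-J with total throughput 62.

62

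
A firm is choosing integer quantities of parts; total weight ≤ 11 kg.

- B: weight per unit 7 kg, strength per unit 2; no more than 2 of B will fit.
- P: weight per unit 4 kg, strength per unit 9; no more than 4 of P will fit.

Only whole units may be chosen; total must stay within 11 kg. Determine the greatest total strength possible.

18

P has the best ratio (9/4); taking only P gives at most 2×9 = 18 (stopped by the weight limit).
Optimal: 2×P: weight 8 ≤ 11, strength 2·9 = 18.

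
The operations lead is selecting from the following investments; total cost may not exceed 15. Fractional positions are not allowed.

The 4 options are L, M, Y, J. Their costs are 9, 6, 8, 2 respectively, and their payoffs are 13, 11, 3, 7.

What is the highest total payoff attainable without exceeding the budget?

Allowing fractional choices, the relaxed optimum would be about 28.1, but investments are indivisible.
L + J: cost 9 + 2 = 11 ≤ 15, payoff 13 + 7 = 20.
M + J: cost 6 + 2 = 8 ≤ 15, payoff 11 + 7 = 18.
L + M: cost 9 + 6 = 15 ≤ 15, payoff 13 + 11 = 24.
Best is L and M with total payoff 24.

24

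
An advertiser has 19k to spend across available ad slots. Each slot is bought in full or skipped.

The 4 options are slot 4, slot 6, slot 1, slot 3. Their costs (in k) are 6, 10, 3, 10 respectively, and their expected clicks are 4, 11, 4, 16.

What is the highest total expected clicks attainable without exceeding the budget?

This is an integer program with binary decision variables.
Take slot 4, slot 1, and slot 3: cost 6 + 3 + 10 = 19 ≤ 19, expected clicks 4 + 4 + 16 = 24.
No other feasible combination does better.

24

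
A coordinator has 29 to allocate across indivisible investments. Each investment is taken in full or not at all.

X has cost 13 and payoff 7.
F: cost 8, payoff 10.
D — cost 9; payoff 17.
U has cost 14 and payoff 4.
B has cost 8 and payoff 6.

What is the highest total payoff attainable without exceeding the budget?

33

Treat it as a binary knapsack problem.
F + D + B: cost 8 + 9 + 8 = 25 ≤ 29, payoff 10 + 17 + 6 = 33.
F + D: cost 8 + 9 = 17 ≤ 29, payoff 10 + 17 = 27.
Best is F, D, and B with total payoff 33.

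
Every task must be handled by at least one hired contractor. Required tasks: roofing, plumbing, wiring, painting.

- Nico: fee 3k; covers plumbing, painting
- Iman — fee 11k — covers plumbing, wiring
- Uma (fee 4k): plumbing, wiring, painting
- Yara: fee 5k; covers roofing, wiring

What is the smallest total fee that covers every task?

The greedy cost-per-new-task heuristic would pick Uma and Yara for 9, but a cheaper cover exists.
Choose Nico and Yara: together they cover roofing, plumbing, wiring, painting — every task.
Total fee: 3 + 5 = 8.
No cover costs less than 8.

8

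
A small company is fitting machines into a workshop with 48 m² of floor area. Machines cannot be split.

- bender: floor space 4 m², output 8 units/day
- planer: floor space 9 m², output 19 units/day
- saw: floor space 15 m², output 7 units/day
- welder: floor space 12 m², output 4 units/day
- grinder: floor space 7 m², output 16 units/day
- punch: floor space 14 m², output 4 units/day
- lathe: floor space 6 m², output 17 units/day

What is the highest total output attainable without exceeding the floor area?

67

Allowing fractional choices, the relaxed optimum would be about 69.3, but machines are indivisible.
bender + planer + saw + grinder + lathe: floor space 4 + 9 + 15 + 7 + 6 = 41 ≤ 48, output 8 + 19 + 7 + 16 + 17 = 67.
bender + planer + welder + grinder + lathe: floor space 4 + 9 + 12 + 7 + 6 = 38 ≤ 48, output 8 + 19 + 4 + 16 + 17 = 64.
Best is bender, planer, saw, grinder, and lathe with total output 67.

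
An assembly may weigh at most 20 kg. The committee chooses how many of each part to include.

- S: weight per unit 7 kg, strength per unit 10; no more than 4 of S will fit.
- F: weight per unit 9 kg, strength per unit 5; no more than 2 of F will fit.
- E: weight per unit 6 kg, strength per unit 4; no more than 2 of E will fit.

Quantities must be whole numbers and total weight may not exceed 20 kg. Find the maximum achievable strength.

24

This is a bounded integer knapsack.
Take 2×S and 1×E: weight 20 ≤ 20, strength 2·10 + 1·4 = 24.
No other integer combination yields more.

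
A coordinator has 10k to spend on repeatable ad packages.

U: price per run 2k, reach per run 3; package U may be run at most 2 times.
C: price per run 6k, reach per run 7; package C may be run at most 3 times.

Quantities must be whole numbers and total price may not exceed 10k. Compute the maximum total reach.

13

2×U and 1×C: price 10 ≤ 10, reach 2·3 + 1·7 = 13.
1×U and 1×C: price 8 ≤ 10, reach 1·3 + 1·7 = 10.
Best is 13.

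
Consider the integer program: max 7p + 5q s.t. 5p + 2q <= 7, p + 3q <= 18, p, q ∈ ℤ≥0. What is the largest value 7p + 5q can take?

15

Relaxing integrality, the LP optimum is 17.50 at (p,q) = (0, 3.5), which is not an integer point.
(p,q)=(0,3): 5·0+2·3=6≤7, 1·0+3·3=9≤18, objective 15.
(p,q)=(0,2): 5·0+2·2=4≤7, 1·0+3·2=6≤18, objective 10.
No feasible integer point exceeds 15.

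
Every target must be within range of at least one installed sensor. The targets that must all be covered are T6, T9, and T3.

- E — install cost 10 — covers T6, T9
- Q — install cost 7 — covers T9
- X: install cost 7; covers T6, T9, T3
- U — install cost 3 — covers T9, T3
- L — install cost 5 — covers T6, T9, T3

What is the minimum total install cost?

5

The greedy cost-per-new-target heuristic would pick U and L for 8, but a cheaper cover exists.
L alone covers T6, T9, T3 — every target.
Total install cost: 5.
No cover costs less than 5.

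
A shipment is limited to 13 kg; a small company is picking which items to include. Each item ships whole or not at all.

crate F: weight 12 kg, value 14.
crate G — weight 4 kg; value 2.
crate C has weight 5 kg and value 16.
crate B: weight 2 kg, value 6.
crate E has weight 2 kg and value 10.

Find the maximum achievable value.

Treat it as a binary knapsack problem.
Take crate G, crate C, crate B, and crate E: weight 4 + 5 + 2 + 2 = 13 ≤ 13, value 2 + 16 + 6 + 10 = 34.
No other feasible combination does better.

34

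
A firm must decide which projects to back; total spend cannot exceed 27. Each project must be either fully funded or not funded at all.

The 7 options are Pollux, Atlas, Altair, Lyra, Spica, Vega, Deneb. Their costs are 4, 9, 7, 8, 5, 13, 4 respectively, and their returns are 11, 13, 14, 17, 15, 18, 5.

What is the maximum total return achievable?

57

Pollux + Altair + Lyra + Spica: cost 4 + 7 + 8 + 5 = 24 ≤ 27, return 11 + 14 + 17 + 15 = 57.
Pollux + Atlas + Lyra + Spica: cost 4 + 9 + 8 + 5 = 26 ≤ 27, return 11 + 13 + 17 + 15 = 56.
Best is Pollux, Altair, Lyra, and Spica with total return 57.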